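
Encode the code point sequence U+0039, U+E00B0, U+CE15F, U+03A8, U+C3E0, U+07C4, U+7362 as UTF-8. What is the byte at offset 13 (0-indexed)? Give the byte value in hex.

0xA0

U+0039 → 1-byte form 39 at offsets 0–0.
U+E00B0 → 4-byte form F3 A0 82 B0 at offsets 1–4.
U+CE15F → 4-byte form F3 8E 85 9F at offsets 5–8.
U+03A8 → 2-byte form CE A8 at offsets 9–10.
U+C3E0 → 3-byte form EC 8F A0 at offsets 11–13.
Offset 13 falls in char 5's range; it's byte 3 of EC 8F A0 = 0xA0.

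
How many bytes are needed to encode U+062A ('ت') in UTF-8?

U+062A = 0x62A. UTF-8 uses 1 byte below 0x80, 2 below 0x800, 3 below 0x10000, 4 up to 0x10FFFF. 0x62A is in U+0080–U+07FF → 2 bytes.

2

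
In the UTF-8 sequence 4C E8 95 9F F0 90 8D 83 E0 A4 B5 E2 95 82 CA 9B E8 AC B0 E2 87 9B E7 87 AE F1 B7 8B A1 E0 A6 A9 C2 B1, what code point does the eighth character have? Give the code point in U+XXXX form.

Offset 0: leading byte 0x4C = 01001100 → 1-byte char #1 = 4C.
Offset 1: leading byte 0xE8 = 11101000 → 3-byte char #2 = E8 95 9F.
Offset 4: leading byte 0xF0 = 11110000 → 4-byte char #3 = F0 90 8D 83.
Offset 8: leading byte 0xE0 = 11100000 → 3-byte char #4 = E0 A4 B5.
Offset 11: leading byte 0xE2 = 11100010 → 3-byte char #5 = E2 95 82.
Offset 14: leading byte 0xCA = 11001010 → 2-byte char #6 = CA 9B.
Offset 16: leading byte 0xE8 = 11101000 → 3-byte char #7 = E8 AC B0.
Offset 19: leading byte 0xE2 = 11100010 → 3-byte char #8 = E2 87 9B.
Leading byte 0xE2 = 11100010 matches 1110xxxx → 3-byte sequence.
Byte 1: 0xE2 = 11100010, payload 0010 (4 bits).
Byte 2: 0x87 = 10000111 (10xxxxxx ✓), payload 000111.
Byte 3: 0x9B = 10011011 (10xxxxxx ✓), payload 011011.
Concatenate: 0010000111011011 = 0x21DB (16 bits → U+21DB).

U+21DB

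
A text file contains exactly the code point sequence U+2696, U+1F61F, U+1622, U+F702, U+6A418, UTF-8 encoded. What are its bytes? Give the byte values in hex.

U+2696: 3-byte form → E2 9A 96.
U+1F61F: 4-byte form → F0 9F 98 9F.
U+1622: 3-byte form → E1 98 A2.
U+F702: 3-byte form → EF 9C 82.
U+6A418: 4-byte form → F1 AA 90 98.
Concatenated (17 bytes): E2 9A 96 F0 9F 98 9F E1 98 A2 EF 9C 82 F1 AA 90 98.

E2 9A 96 F0 9F 98 9F E1 98 A2 EF 9C 82 F1 AA 90 98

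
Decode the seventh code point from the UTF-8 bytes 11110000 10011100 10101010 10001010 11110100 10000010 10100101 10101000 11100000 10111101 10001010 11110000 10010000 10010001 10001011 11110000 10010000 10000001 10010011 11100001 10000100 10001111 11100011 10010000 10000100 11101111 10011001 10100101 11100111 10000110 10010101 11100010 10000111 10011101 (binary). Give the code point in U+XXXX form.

Offset 0: leading byte 0xF0 = 11110000 → 4-byte char #1 = F0 9C AA 8A.
Offset 4: leading byte 0xF4 = 11110100 → 4-byte char #2 = F4 82 A5 A8.
Offset 8: leading byte 0xE0 = 11100000 → 3-byte char #3 = E0 BD 8A.
Offset 11: leading byte 0xF0 = 11110000 → 4-byte char #4 = F0 90 91 8B.
Offset 15: leading byte 0xF0 = 11110000 → 4-byte char #5 = F0 90 81 93.
Offset 19: leading byte 0xE1 = 11100001 → 3-byte char #6 = E1 84 8F.
Offset 22: leading byte 0xE3 = 11100011 → 3-byte char #7 = E3 90 84.
Leading byte 0xE3 = 11100011 matches 1110xxxx → 3-byte sequence.
Byte 1: 0xE3 = 11100011, payload 0011 (4 bits).
Byte 2: 0x90 = 10010000 (10xxxxxx ✓), payload 010000.
Byte 3: 0x84 = 10000100 (10xxxxxx ✓), payload 000100.
Concatenate: 0011010000000100 = 0x3404 (16 bits → U+3404).

U+3404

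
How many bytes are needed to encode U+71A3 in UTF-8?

U+71A3 = 0x71A3. UTF-8 uses 1 byte below 0x80, 2 below 0x800, 3 below 0x10000, 4 up to 0x10FFFF. 0x71A3 is in U+0800–U+FFFF → 3 bytes.

3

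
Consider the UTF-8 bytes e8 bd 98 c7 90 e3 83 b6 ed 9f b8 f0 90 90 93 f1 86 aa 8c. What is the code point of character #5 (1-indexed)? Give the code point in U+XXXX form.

Offset 0: leading byte 0xE8 = 11101000 → 3-byte char #1 = E8 BD 98.
Offset 3: leading byte 0xC7 = 11000111 → 2-byte char #2 = C7 90.
Offset 5: leading byte 0xE3 = 11100011 → 3-byte char #3 = E3 83 B6.
Offset 8: leading byte 0xED = 11101101 → 3-byte char #4 = ED 9F B8.
Offset 11: leading byte 0xF0 = 11110000 → 4-byte char #5 = F0 90 90 93.
Leading byte 0xF0 = 11110000 matches 11110xxx → 4-byte sequence.
Byte 1: 0xF0 = 11110000, payload 000 (3 bits).
Byte 2: 0x90 = 10010000 (10xxxxxx ✓), payload 010000.
Byte 3: 0x90 = 10010000 (10xxxxxx ✓), payload 010000.
Byte 4: 0x93 = 10010011 (10xxxxxx ✓), payload 010011.
Concatenate: 000010000010000010011 = 0x10413 (21 bits → U+10413).

U+10413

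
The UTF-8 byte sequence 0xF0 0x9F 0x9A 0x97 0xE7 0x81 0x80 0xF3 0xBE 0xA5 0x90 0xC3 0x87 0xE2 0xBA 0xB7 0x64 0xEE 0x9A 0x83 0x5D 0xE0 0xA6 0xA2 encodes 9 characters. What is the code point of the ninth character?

U+09A2

Offset 0: leading byte 0xF0 = 11110000 → 4-byte char #1 = F0 9F 9A 97.
Offset 4: leading byte 0xE7 = 11100111 → 3-byte char #2 = E7 81 80.
Offset 7: leading byte 0xF3 = 11110011 → 4-byte char #3 = F3 BE A5 90.
Offset 11: leading byte 0xC3 = 11000011 → 2-byte char #4 = C3 87.
Offset 13: leading byte 0xE2 = 11100010 → 3-byte char #5 = E2 BA B7.
Offset 16: leading byte 0x64 = 01100100 → 1-byte char #6 = 64.
Offset 17: leading byte 0xEE = 11101110 → 3-byte char #7 = EE 9A 83.
Offset 20: leading byte 0x5D = 01011101 → 1-byte char #8 = 5D.
Offset 21: leading byte 0xE0 = 11100000 → 3-byte char #9 = E0 A6 A2.
Leading byte 0xE0 = 11100000 matches 1110xxxx → 3-byte sequence.
Byte 1: 0xE0 = 11100000, payload 0000 (4 bits).
Byte 2: 0xA6 = 10100110 (10xxxxxx ✓), payload 100110.
Byte 3: 0xA2 = 10100010 (10xxxxxx ✓), payload 100010.
Concatenate: 0000100110100010 = 0x9A2 (16 bits → U+09A2).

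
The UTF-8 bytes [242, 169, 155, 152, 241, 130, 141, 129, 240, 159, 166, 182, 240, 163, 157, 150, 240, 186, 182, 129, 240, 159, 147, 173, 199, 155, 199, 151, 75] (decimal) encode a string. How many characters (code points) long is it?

9

Byte at offset 0: 0xF2 = 11110010 → 4-byte char (#1). Advance 4.
Byte at offset 4: 0xF1 = 11110001 → 4-byte char (#2). Advance 4.
Byte at offset 8: 0xF0 = 11110000 → 4-byte char (#3). Advance 4.
Byte at offset 12: 0xF0 = 11110000 → 4-byte char (#4). Advance 4.
Byte at offset 16: 0xF0 = 11110000 → 4-byte char (#5). Advance 4.
Byte at offset 20: 0xF0 = 11110000 → 4-byte char (#6). Advance 4.
Byte at offset 24: 0xC7 = 11000111 → 2-byte char (#7). Advance 2.
Byte at offset 26: 0xC7 = 11000111 → 2-byte char (#8). Advance 2.
Byte at offset 28: 0x4B = 01001011 → 1-byte char (#9). Advance 1.
Reached end at offset 29 after 9 code points.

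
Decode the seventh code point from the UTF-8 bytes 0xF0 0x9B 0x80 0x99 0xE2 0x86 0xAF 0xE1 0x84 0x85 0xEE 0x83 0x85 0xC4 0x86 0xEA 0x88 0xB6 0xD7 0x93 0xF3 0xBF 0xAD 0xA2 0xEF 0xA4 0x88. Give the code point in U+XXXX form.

U+05D3

Offset 0: leading byte 0xF0 = 11110000 → 4-byte char #1 = F0 9B 80 99.
Offset 4: leading byte 0xE2 = 11100010 → 3-byte char #2 = E2 86 AF.
Offset 7: leading byte 0xE1 = 11100001 → 3-byte char #3 = E1 84 85.
Offset 10: leading byte 0xEE = 11101110 → 3-byte char #4 = EE 83 85.
Offset 13: leading byte 0xC4 = 11000100 → 2-byte char #5 = C4 86.
Offset 15: leading byte 0xEA = 11101010 → 3-byte char #6 = EA 88 B6.
Offset 18: leading byte 0xD7 = 11010111 → 2-byte char #7 = D7 93.
Leading byte 0xD7 = 11010111 matches 110xxxxx → 2-byte sequence.
Byte 1: 0xD7 = 11010111, payload 10111 (5 bits).
Byte 2: 0x93 = 10010011 (10xxxxxx ✓), payload 010011.
Concatenate: 10111010011 = 0x5D3 (11 bits → U+05D3).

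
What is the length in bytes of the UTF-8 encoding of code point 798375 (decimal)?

U+C2EA7 = 0xC2EA7. UTF-8 uses 1 byte below 0x80, 2 below 0x800, 3 below 0x10000, 4 up to 0x10FFFF. 0xC2EA7 is in U+10000–U+10FFFF → 4 bytes.

4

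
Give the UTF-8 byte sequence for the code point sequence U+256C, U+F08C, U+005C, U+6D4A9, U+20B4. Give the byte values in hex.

U+256C: 3-byte form → E2 95 AC.
U+F08C: 3-byte form → EF 82 8C.
U+005C: 1-byte form → 5C.
U+6D4A9: 4-byte form → F1 AD 92 A9.
U+20B4: 3-byte form → E2 82 B4.
Concatenated (14 bytes): E2 95 AC EF 82 8C 5C F1 AD 92 A9 E2 82 B4.

E2 95 AC EF 82 8C 5C F1 AD 92 A9 E2 82 B4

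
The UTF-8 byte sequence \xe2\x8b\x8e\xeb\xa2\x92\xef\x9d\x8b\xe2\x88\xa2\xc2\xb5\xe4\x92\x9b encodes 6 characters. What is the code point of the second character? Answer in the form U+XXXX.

U+B892

Offset 0: leading byte 0xE2 = 11100010 → 3-byte char #1 = E2 8B 8E.
Offset 3: leading byte 0xEB = 11101011 → 3-byte char #2 = EB A2 92.
Leading byte 0xEB = 11101011 matches 1110xxxx → 3-byte sequence.
Byte 1: 0xEB = 11101011, payload 1011 (4 bits).
Byte 2: 0xA2 = 10100010 (10xxxxxx ✓), payload 100010.
Byte 3: 0x92 = 10010010 (10xxxxxx ✓), payload 010010.
Concatenate: 1011100010010010 = 0xB892 (16 bits → U+B892).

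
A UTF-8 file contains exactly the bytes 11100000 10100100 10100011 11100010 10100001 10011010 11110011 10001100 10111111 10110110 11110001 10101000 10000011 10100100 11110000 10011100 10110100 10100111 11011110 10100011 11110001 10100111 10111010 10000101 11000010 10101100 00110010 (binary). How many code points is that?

Byte at offset 0: 0xE0 = 11100000 → 3-byte char (#1). Advance 3.
Byte at offset 3: 0xE2 = 11100010 → 3-byte char (#2). Advance 3.
Byte at offset 6: 0xF3 = 11110011 → 4-byte char (#3). Advance 4.
Byte at offset 10: 0xF1 = 11110001 → 4-byte char (#4). Advance 4.
Byte at offset 14: 0xF0 = 11110000 → 4-byte char (#5). Advance 4.
Byte at offset 18: 0xDE = 11011110 → 2-byte char (#6). Advance 2.
Byte at offset 20: 0xF1 = 11110001 → 4-byte char (#7). Advance 4.
Byte at offset 24: 0xC2 = 11000010 → 2-byte char (#8). Advance 2.
Byte at offset 26: 0x32 = 00110010 → 1-byte char (#9). Advance 1.
Reached end at offset 27 after 9 code points.

9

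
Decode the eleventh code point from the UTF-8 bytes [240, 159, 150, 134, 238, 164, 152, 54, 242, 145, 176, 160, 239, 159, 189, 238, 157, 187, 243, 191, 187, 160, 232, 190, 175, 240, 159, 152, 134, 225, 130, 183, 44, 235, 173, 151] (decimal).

Offset 0: leading byte 0xF0 = 11110000 → 4-byte char #1 = F0 9F 96 86.
Offset 4: leading byte 0xEE = 11101110 → 3-byte char #2 = EE A4 98.
Offset 7: leading byte 0x36 = 00110110 → 1-byte char #3 = 36.
Offset 8: leading byte 0xF2 = 11110010 → 4-byte char #4 = F2 91 B0 A0.
Offset 12: leading byte 0xEF = 11101111 → 3-byte char #5 = EF 9F BD.
Offset 15: leading byte 0xEE = 11101110 → 3-byte char #6 = EE 9D BB.
Offset 18: leading byte 0xF3 = 11110011 → 4-byte char #7 = F3 BF BB A0.
Offset 22: leading byte 0xE8 = 11101000 → 3-byte char #8 = E8 BE AF.
Offset 25: leading byte 0xF0 = 11110000 → 4-byte char #9 = F0 9F 98 86.
Offset 29: leading byte 0xE1 = 11100001 → 3-byte char #10 = E1 82 B7.
Offset 32: leading byte 0x2C = 00101100 → 1-byte char #11 = 2C.
Leading byte 0x2C = 00101100 matches 0xxxxxxx → 1-byte sequence.
Byte 1: 0x2C = 00101100, payload 0101100 (7 bits).
Concatenate: 0101100 = 0x2C (7 bits → U+002C).

U+002C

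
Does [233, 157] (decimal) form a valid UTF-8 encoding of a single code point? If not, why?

Leading byte 0xE9 = 11101001 → 3-byte form, but only 2 bytes are present.

invalid (sequence truncated)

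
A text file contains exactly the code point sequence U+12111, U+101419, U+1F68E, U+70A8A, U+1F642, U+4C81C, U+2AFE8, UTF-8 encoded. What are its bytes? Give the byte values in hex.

F0 92 84 91 F4 81 90 99 F0 9F 9A 8E F1 B0 AA 8A F0 9F 99 82 F1 8C A0 9C F0 AA BF A8

U+12111: 4-byte form → F0 92 84 91.
U+101419: 4-byte form → F4 81 90 99.
U+1F68E: 4-byte form → F0 9F 9A 8E.
U+70A8A: 4-byte form → F1 B0 AA 8A.
U+1F642: 4-byte form → F0 9F 99 82.
U+4C81C: 4-byte form → F1 8C A0 9C.
U+2AFE8: 4-byte form → F0 AA BF A8.
Concatenated (28 bytes): F0 92 84 91 F4 81 90 99 F0 9F 9A 8E F1 B0 AA 8A F0 9F 99 82 F1 8C A0 9C F0 AA BF A8.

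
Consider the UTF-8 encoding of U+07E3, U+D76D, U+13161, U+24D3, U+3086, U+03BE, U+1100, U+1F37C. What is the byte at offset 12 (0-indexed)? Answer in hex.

U+07E3 → 2-byte form DF A3 at offsets 0–1.
U+D76D → 3-byte form ED 9D AD at offsets 2–4.
U+13161 → 4-byte form F0 93 85 A1 at offsets 5–8.
U+24D3 → 3-byte form E2 93 93 at offsets 9–11.
U+3086 → 3-byte form E3 82 86 at offsets 12–14.
Offset 12 falls in char 5's range; it's byte 1 of E3 82 86 = 0xE3.

0xE3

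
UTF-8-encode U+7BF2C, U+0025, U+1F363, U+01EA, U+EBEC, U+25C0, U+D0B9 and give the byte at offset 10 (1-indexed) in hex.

1-indexed offset 10 is 0-indexed offset 9.
U+7BF2C → 4-byte form F1 BB BC AC at offsets 0–3.
U+0025 → 1-byte form 25 at offsets 4–4.
U+1F363 → 4-byte form F0 9F 8D A3 at offsets 5–8.
U+01EA → 2-byte form C7 AA at offsets 9–10.
Offset 9 falls in char 4's range; it's byte 1 of C7 AA = 0xC7.

0xC7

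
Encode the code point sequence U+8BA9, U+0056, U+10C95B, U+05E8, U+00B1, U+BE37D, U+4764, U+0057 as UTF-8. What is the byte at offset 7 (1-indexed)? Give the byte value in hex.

0xA5

1-indexed offset 7 is 0-indexed offset 6.
U+8BA9 → 3-byte form E8 AE A9 at offsets 0–2.
U+0056 → 1-byte form 56 at offsets 3–3.
U+10C95B → 4-byte form F4 8C A5 9B at offsets 4–7.
Offset 6 falls in char 3's range; it's byte 3 of F4 8C A5 9B = 0xA5.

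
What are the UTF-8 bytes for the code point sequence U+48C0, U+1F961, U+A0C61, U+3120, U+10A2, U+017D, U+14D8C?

U+48C0: 3-byte form → E4 A3 80.
U+1F961: 4-byte form → F0 9F A5 A1.
U+A0C61: 4-byte form → F2 A0 B1 A1.
U+3120: 3-byte form → E3 84 A0.
U+10A2: 3-byte form → E1 82 A2.
U+017D: 2-byte form → C5 BD.
U+14D8C: 4-byte form → F0 94 B6 8C.
Concatenated (23 bytes): E4 A3 80 F0 9F A5 A1 F2 A0 B1 A1 E3 84 A0 E1 82 A2 C5 BD F0 94 B6 8C.

E4 A3 80 F0 9F A5 A1 F2 A0 B1 A1 E3 84 A0 E1 82 A2 C5 BD F0 94 B6 8C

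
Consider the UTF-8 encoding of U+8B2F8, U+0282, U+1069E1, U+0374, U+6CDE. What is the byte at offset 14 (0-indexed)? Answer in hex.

0x9E

U+8B2F8 → 4-byte form F2 8B 8B B8 at offsets 0–3.
U+0282 → 2-byte form CA 82 at offsets 4–5.
U+1069E1 → 4-byte form F4 86 A7 A1 at offsets 6–9.
U+0374 → 2-byte form CD B4 at offsets 10–11.
U+6CDE → 3-byte form E6 B3 9E at offsets 12–14.
Offset 14 falls in char 5's range; it's byte 3 of E6 B3 9E = 0x9E.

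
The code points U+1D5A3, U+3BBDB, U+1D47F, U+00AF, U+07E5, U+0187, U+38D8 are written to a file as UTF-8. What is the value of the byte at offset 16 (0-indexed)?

U+1D5A3 → 4-byte form F0 9D 96 A3 at offsets 0–3.
U+3BBDB → 4-byte form F0 BB AF 9B at offsets 4–7.
U+1D47F → 4-byte form F0 9D 91 BF at offsets 8–11.
U+00AF → 2-byte form C2 AF at offsets 12–13.
U+07E5 → 2-byte form DF A5 at offsets 14–15.
U+0187 → 2-byte form C6 87 at offsets 16–17.
Offset 16 falls in char 6's range; it's byte 1 of C6 87 = 0xC6.

0xC6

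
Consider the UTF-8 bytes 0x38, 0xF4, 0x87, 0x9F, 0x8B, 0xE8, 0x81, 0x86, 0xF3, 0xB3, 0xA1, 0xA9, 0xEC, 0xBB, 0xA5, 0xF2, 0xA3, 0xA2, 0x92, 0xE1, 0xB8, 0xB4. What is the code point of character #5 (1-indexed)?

U+CEE5

Offset 0: leading byte 0x38 = 00111000 → 1-byte char #1 = 38.
Offset 1: leading byte 0xF4 = 11110100 → 4-byte char #2 = F4 87 9F 8B.
Offset 5: leading byte 0xE8 = 11101000 → 3-byte char #3 = E8 81 86.
Offset 8: leading byte 0xF3 = 11110011 → 4-byte char #4 = F3 B3 A1 A9.
Offset 12: leading byte 0xEC = 11101100 → 3-byte char #5 = EC BB A5.
Leading byte 0xEC = 11101100 matches 1110xxxx → 3-byte sequence.
Byte 1: 0xEC = 11101100, payload 1100 (4 bits).
Byte 2: 0xBB = 10111011 (10xxxxxx ✓), payload 111011.
Byte 3: 0xA5 = 10100101 (10xxxxxx ✓), payload 100101.
Concatenate: 1100111011100101 = 0xCEE5 (16 bits → U+CEE5).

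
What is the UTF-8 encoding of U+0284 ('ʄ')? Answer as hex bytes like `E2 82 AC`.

CA 84

U+0284 = 0x284 = 644 decimal. In range U+0080–U+07FF → 2-byte form: 110xxxxx 10xxxxxx.
Binary (11 bits): 01010000100.
Split 5+6: 01010 | 000100.
Byte 1: 11001010 = 0xCA.
Byte 2: 10000100 = 0x84.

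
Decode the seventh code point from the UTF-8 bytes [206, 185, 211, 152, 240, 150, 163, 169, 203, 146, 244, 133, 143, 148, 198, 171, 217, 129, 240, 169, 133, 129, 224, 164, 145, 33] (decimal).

Offset 0: leading byte 0xCE = 11001110 → 2-byte char #1 = CE B9.
Offset 2: leading byte 0xD3 = 11010011 → 2-byte char #2 = D3 98.
Offset 4: leading byte 0xF0 = 11110000 → 4-byte char #3 = F0 96 A3 A9.
Offset 8: leading byte 0xCB = 11001011 → 2-byte char #4 = CB 92.
Offset 10: leading byte 0xF4 = 11110100 → 4-byte char #5 = F4 85 8F 94.
Offset 14: leading byte 0xC6 = 11000110 → 2-byte char #6 = C6 AB.
Offset 16: leading byte 0xD9 = 11011001 → 2-byte char #7 = D9 81.
Leading byte 0xD9 = 11011001 matches 110xxxxx → 2-byte sequence.
Byte 1: 0xD9 = 11011001, payload 11001 (5 bits).
Byte 2: 0x81 = 10000001 (10xxxxxx ✓), payload 000001.
Concatenate: 11001000001 = 0x641 (11 bits → U+0641).

U+0641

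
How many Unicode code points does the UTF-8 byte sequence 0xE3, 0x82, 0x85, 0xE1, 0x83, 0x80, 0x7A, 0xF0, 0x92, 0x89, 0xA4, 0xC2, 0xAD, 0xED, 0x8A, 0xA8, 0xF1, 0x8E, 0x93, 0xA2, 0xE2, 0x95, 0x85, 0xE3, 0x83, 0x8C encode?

9

Byte at offset 0: 0xE3 = 11100011 → 3-byte char (#1). Advance 3.
Byte at offset 3: 0xE1 = 11100001 → 3-byte char (#2). Advance 3.
Byte at offset 6: 0x7A = 01111010 → 1-byte char (#3). Advance 1.
Byte at offset 7: 0xF0 = 11110000 → 4-byte char (#4). Advance 4.
Byte at offset 11: 0xC2 = 11000010 → 2-byte char (#5). Advance 2.
Byte at offset 13: 0xED = 11101101 → 3-byte char (#6). Advance 3.
Byte at offset 16: 0xF1 = 11110001 → 4-byte char (#7). Advance 4.
Byte at offset 20: 0xE2 = 11100010 → 3-byte char (#8). Advance 3.
Byte at offset 23: 0xE3 = 11100011 → 3-byte char (#9). Advance 3.
Reached end at offset 26 after 9 code points.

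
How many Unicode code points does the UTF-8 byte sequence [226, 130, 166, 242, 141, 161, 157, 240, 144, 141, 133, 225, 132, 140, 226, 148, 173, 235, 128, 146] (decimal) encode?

Byte at offset 0: 0xE2 = 11100010 → 3-byte char (#1). Advance 3.
Byte at offset 3: 0xF2 = 11110010 → 4-byte char (#2). Advance 4.
Byte at offset 7: 0xF0 = 11110000 → 4-byte char (#3). Advance 4.
Byte at offset 11: 0xE1 = 11100001 → 3-byte char (#4). Advance 3.
Byte at offset 14: 0xE2 = 11100010 → 3-byte char (#5). Advance 3.
Byte at offset 17: 0xEB = 11101011 → 3-byte char (#6). Advance 3.
Reached end at offset 20 after 6 code points.

6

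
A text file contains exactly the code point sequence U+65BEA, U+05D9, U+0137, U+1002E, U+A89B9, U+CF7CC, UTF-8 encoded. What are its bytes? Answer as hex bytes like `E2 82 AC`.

F1 A5 AF AA D7 99 C4 B7 F0 90 80 AE F2 A8 A6 B9 F3 8F 9F 8C

U+65BEA: 4-byte form → F1 A5 AF AA.
U+05D9: 2-byte form → D7 99.
U+0137: 2-byte form → C4 B7.
U+1002E: 4-byte form → F0 90 80 AE.
U+A89B9: 4-byte form → F2 A8 A6 B9.
U+CF7CC: 4-byte form → F3 8F 9F 8C.
Concatenated (20 bytes): F1 A5 AF AA D7 99 C4 B7 F0 90 80 AE F2 A8 A6 B9 F3 8F 9F 8C.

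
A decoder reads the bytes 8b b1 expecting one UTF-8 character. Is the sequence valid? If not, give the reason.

invalid (continuation byte with no leading byte)

Byte 0x8B = 10001011 has the form 10xxxxxx — a continuation byte — but there is no preceding leading byte.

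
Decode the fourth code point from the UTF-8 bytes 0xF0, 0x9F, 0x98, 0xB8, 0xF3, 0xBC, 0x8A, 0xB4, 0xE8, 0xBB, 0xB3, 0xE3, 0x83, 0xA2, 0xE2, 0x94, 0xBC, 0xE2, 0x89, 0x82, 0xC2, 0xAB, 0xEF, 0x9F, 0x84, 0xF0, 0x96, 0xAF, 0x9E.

Offset 0: leading byte 0xF0 = 11110000 → 4-byte char #1 = F0 9F 98 B8.
Offset 4: leading byte 0xF3 = 11110011 → 4-byte char #2 = F3 BC 8A B4.
Offset 8: leading byte 0xE8 = 11101000 → 3-byte char #3 = E8 BB B3.
Offset 11: leading byte 0xE3 = 11100011 → 3-byte char #4 = E3 83 A2.
Leading byte 0xE3 = 11100011 matches 1110xxxx → 3-byte sequence.
Byte 1: 0xE3 = 11100011, payload 0011 (4 bits).
Byte 2: 0x83 = 10000011 (10xxxxxx ✓), payload 000011.
Byte 3: 0xA2 = 10100010 (10xxxxxx ✓), payload 100010.
Concatenate: 0011000011100010 = 0x30E2 (16 bits → U+30E2).

U+30E2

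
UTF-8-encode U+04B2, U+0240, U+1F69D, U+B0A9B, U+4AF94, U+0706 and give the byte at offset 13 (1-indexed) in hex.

1-indexed offset 13 is 0-indexed offset 12.
U+04B2 → 2-byte form D2 B2 at offsets 0–1.
U+0240 → 2-byte form C9 80 at offsets 2–3.
U+1F69D → 4-byte form F0 9F 9A 9D at offsets 4–7.
U+B0A9B → 4-byte form F2 B0 AA 9B at offsets 8–11.
U+4AF94 → 4-byte form F1 8A BE 94 at offsets 12–15.
Offset 12 falls in char 5's range; it's byte 1 of F1 8A BE 94 = 0xF1.

0xF1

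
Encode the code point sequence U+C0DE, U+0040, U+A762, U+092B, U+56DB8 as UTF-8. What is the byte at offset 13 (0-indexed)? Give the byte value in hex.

0xB8

U+C0DE → 3-byte form EC 83 9E at offsets 0–2.
U+0040 → 1-byte form 40 at offsets 3–3.
U+A762 → 3-byte form EA 9D A2 at offsets 4–6.
U+092B → 3-byte form E0 A4 AB at offsets 7–9.
U+56DB8 → 4-byte form F1 96 B6 B8 at offsets 10–13.
Offset 13 falls in char 5's range; it's byte 4 of F1 96 B6 B8 = 0xB8.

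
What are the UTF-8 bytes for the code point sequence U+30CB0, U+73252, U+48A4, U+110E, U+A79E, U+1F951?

U+30CB0: 4-byte form → F0 B0 B2 B0.
U+73252: 4-byte form → F1 B3 89 92.
U+48A4: 3-byte form → E4 A2 A4.
U+110E: 3-byte form → E1 84 8E.
U+A79E: 3-byte form → EA 9E 9E.
U+1F951: 4-byte form → F0 9F A5 91.
Concatenated (21 bytes): F0 B0 B2 B0 F1 B3 89 92 E4 A2 A4 E1 84 8E EA 9E 9E F0 9F A5 91.

F0 B0 B2 B0 F1 B3 89 92 E4 A2 A4 E1 84 8E EA 9E 9E F0 9F A5 91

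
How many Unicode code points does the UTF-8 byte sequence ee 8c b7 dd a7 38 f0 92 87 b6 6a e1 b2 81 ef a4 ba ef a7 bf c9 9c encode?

Byte at offset 0: 0xEE = 11101110 → 3-byte char (#1). Advance 3.
Byte at offset 3: 0xDD = 11011101 → 2-byte char (#2). Advance 2.
Byte at offset 5: 0x38 = 00111000 → 1-byte char (#3). Advance 1.
Byte at offset 6: 0xF0 = 11110000 → 4-byte char (#4). Advance 4.
Byte at offset 10: 0x6A = 01101010 → 1-byte char (#5). Advance 1.
Byte at offset 11: 0xE1 = 11100001 → 3-byte char (#6). Advance 3.
Byte at offset 14: 0xEF = 11101111 → 3-byte char (#7). Advance 3.
Byte at offset 17: 0xEF = 11101111 → 3-byte char (#8). Advance 3.
Byte at offset 20: 0xC9 = 11001001 → 2-byte char (#9). Advance 2.
Reached end at offset 22 after 9 code points.

9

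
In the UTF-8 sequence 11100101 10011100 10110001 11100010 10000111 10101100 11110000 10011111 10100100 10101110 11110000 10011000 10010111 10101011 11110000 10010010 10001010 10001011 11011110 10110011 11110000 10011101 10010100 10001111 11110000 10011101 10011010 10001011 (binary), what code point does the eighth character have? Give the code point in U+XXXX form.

U+1D68B

Offset 0: leading byte 0xE5 = 11100101 → 3-byte char #1 = E5 9C B1.
Offset 3: leading byte 0xE2 = 11100010 → 3-byte char #2 = E2 87 AC.
Offset 6: leading byte 0xF0 = 11110000 → 4-byte char #3 = F0 9F A4 AE.
Offset 10: leading byte 0xF0 = 11110000 → 4-byte char #4 = F0 98 97 AB.
Offset 14: leading byte 0xF0 = 11110000 → 4-byte char #5 = F0 92 8A 8B.
Offset 18: leading byte 0xDE = 11011110 → 2-byte char #6 = DE B3.
Offset 20: leading byte 0xF0 = 11110000 → 4-byte char #7 = F0 9D 94 8F.
Offset 24: leading byte 0xF0 = 11110000 → 4-byte char #8 = F0 9D 9A 8B.
Leading byte 0xF0 = 11110000 matches 11110xxx → 4-byte sequence.
Byte 1: 0xF0 = 11110000, payload 000 (3 bits).
Byte 2: 0x9D = 10011101 (10xxxxxx ✓), payload 011101.
Byte 3: 0x9A = 10011010 (10xxxxxx ✓), payload 011010.
Byte 4: 0x8B = 10001011 (10xxxxxx ✓), payload 001011.
Concatenate: 000011101011010001011 = 0x1D68B (21 bits → U+1D68B).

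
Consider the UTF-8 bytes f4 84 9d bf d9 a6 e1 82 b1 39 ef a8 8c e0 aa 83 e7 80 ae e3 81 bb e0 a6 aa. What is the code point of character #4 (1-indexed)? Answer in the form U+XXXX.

U+0039

Offset 0: leading byte 0xF4 = 11110100 → 4-byte char #1 = F4 84 9D BF.
Offset 4: leading byte 0xD9 = 11011001 → 2-byte char #2 = D9 A6.
Offset 6: leading byte 0xE1 = 11100001 → 3-byte char #3 = E1 82 B1.
Offset 9: leading byte 0x39 = 00111001 → 1-byte char #4 = 39.
Leading byte 0x39 = 00111001 matches 0xxxxxxx → 1-byte sequence.
Byte 1: 0x39 = 00111001, payload 0111001 (7 bits).
Concatenate: 0111001 = 0x39 (7 bits → U+0039).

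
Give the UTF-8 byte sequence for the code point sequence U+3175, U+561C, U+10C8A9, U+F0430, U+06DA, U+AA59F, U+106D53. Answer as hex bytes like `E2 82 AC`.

E3 85 B5 E5 98 9C F4 8C A2 A9 F3 B0 90 B0 DB 9A F2 AA 96 9F F4 86 B5 93

U+3175: 3-byte form → E3 85 B5.
U+561C: 3-byte form → E5 98 9C.
U+10C8A9: 4-byte form → F4 8C A2 A9.
U+F0430: 4-byte form → F3 B0 90 B0.
U+06DA: 2-byte form → DB 9A.
U+AA59F: 4-byte form → F2 AA 96 9F.
U+106D53: 4-byte form → F4 86 B5 93.
Concatenated (24 bytes): E3 85 B5 E5 98 9C F4 8C A2 A9 F3 B0 90 B0 DB 9A F2 AA 96 9F F4 86 B5 93.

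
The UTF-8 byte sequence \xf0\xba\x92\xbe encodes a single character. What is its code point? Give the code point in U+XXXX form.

Leading byte 0xF0 = 11110000 matches 11110xxx → 4-byte sequence.
Byte 1: 0xF0 = 11110000, payload 000 (3 bits).
Byte 2: 0xBA = 10111010 (10xxxxxx ✓), payload 111010.
Byte 3: 0x92 = 10010010 (10xxxxxx ✓), payload 010010.
Byte 4: 0xBE = 10111110 (10xxxxxx ✓), payload 111110.
Concatenate: 000111010010010111110 = 0x3A4BE (21 bits → U+3A4BE).

U+3A4BE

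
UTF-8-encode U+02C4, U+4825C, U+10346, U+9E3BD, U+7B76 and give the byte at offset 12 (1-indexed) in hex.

0x9E

1-indexed offset 12 is 0-indexed offset 11.
U+02C4 → 2-byte form CB 84 at offsets 0–1.
U+4825C → 4-byte form F1 88 89 9C at offsets 2–5.
U+10346 → 4-byte form F0 90 8D 86 at offsets 6–9.
U+9E3BD → 4-byte form F2 9E 8E BD at offsets 10–13.
Offset 11 falls in char 4's range; it's byte 2 of F2 9E 8E BD = 0x9E.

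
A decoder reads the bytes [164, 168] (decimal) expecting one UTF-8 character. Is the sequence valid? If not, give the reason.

invalid (continuation byte with no leading byte)

Byte 0xA4 = 10100100 has the form 10xxxxxx — a continuation byte — but there is no preceding leading byte.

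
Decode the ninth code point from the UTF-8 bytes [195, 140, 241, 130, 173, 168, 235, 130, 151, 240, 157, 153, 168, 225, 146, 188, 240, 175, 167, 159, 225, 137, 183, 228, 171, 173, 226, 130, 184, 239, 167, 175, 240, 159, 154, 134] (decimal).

U+20B8

Offset 0: leading byte 0xC3 = 11000011 → 2-byte char #1 = C3 8C.
Offset 2: leading byte 0xF1 = 11110001 → 4-byte char #2 = F1 82 AD A8.
Offset 6: leading byte 0xEB = 11101011 → 3-byte char #3 = EB 82 97.
Offset 9: leading byte 0xF0 = 11110000 → 4-byte char #4 = F0 9D 99 A8.
Offset 13: leading byte 0xE1 = 11100001 → 3-byte char #5 = E1 92 BC.
Offset 16: leading byte 0xF0 = 11110000 → 4-byte char #6 = F0 AF A7 9F.
Offset 20: leading byte 0xE1 = 11100001 → 3-byte char #7 = E1 89 B7.
Offset 23: leading byte 0xE4 = 11100100 → 3-byte char #8 = E4 AB AD.
Offset 26: leading byte 0xE2 = 11100010 → 3-byte char #9 = E2 82 B8.
Leading byte 0xE2 = 11100010 matches 1110xxxx → 3-byte sequence.
Byte 1: 0xE2 = 11100010, payload 0010 (4 bits).
Byte 2: 0x82 = 10000010 (10xxxxxx ✓), payload 000010.
Byte 3: 0xB8 = 10111000 (10xxxxxx ✓), payload 111000.
Concatenate: 0010000010111000 = 0x20B8 (16 bits → U+20B8).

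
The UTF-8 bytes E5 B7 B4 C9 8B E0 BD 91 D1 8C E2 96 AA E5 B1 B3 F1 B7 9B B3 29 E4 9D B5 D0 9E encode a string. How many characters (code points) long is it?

10

Byte at offset 0: 0xE5 = 11100101 → 3-byte char (#1). Advance 3.
Byte at offset 3: 0xC9 = 11001001 → 2-byte char (#2). Advance 2.
Byte at offset 5: 0xE0 = 11100000 → 3-byte char (#3). Advance 3.
Byte at offset 8: 0xD1 = 11010001 → 2-byte char (#4). Advance 2.
Byte at offset 10: 0xE2 = 11100010 → 3-byte char (#5). Advance 3.
Byte at offset 13: 0xE5 = 11100101 → 3-byte char (#6). Advance 3.
Byte at offset 16: 0xF1 = 11110001 → 4-byte char (#7). Advance 4.
Byte at offset 20: 0x29 = 00101001 → 1-byte char (#8). Advance 1.
Byte at offset 21: 0xE4 = 11100100 → 3-byte char (#9). Advance 3.
Byte at offset 24: 0xD0 = 11010000 → 2-byte char (#10). Advance 2.
Reached end at offset 26 after 10 code points.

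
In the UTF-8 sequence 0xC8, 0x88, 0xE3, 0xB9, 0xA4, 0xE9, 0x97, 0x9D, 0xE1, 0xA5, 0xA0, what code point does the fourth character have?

U+1960

Offset 0: leading byte 0xC8 = 11001000 → 2-byte char #1 = C8 88.
Offset 2: leading byte 0xE3 = 11100011 → 3-byte char #2 = E3 B9 A4.
Offset 5: leading byte 0xE9 = 11101001 → 3-byte char #3 = E9 97 9D.
Offset 8: leading byte 0xE1 = 11100001 → 3-byte char #4 = E1 A5 A0.
Leading byte 0xE1 = 11100001 matches 1110xxxx → 3-byte sequence.
Byte 1: 0xE1 = 11100001, payload 0001 (4 bits).
Byte 2: 0xA5 = 10100101 (10xxxxxx ✓), payload 100101.
Byte 3: 0xA0 = 10100000 (10xxxxxx ✓), payload 100000.
Concatenate: 0001100101100000 = 0x1960 (16 bits → U+1960).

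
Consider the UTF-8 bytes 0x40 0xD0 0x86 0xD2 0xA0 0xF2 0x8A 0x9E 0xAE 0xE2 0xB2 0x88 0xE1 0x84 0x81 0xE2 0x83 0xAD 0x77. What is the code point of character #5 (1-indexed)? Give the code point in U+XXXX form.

U+2C88

Offset 0: leading byte 0x40 = 01000000 → 1-byte char #1 = 40.
Offset 1: leading byte 0xD0 = 11010000 → 2-byte char #2 = D0 86.
Offset 3: leading byte 0xD2 = 11010010 → 2-byte char #3 = D2 A0.
Offset 5: leading byte 0xF2 = 11110010 → 4-byte char #4 = F2 8A 9E AE.
Offset 9: leading byte 0xE2 = 11100010 → 3-byte char #5 = E2 B2 88.
Leading byte 0xE2 = 11100010 matches 1110xxxx → 3-byte sequence.
Byte 1: 0xE2 = 11100010, payload 0010 (4 bits).
Byte 2: 0xB2 = 10110010 (10xxxxxx ✓), payload 110010.
Byte 3: 0x88 = 10001000 (10xxxxxx ✓), payload 001000.
Concatenate: 0010110010001000 = 0x2C88 (16 bits → U+2C88).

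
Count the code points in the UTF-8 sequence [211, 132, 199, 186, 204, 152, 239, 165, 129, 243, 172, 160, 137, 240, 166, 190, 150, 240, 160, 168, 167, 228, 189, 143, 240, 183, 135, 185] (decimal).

9

Byte at offset 0: 0xD3 = 11010011 → 2-byte char (#1). Advance 2.
Byte at offset 2: 0xC7 = 11000111 → 2-byte char (#2). Advance 2.
Byte at offset 4: 0xCC = 11001100 → 2-byte char (#3). Advance 2.
Byte at offset 6: 0xEF = 11101111 → 3-byte char (#4). Advance 3.
Byte at offset 9: 0xF3 = 11110011 → 4-byte char (#5). Advance 4.
Byte at offset 13: 0xF0 = 11110000 → 4-byte char (#6). Advance 4.
Byte at offset 17: 0xF0 = 11110000 → 4-byte char (#7). Advance 4.
Byte at offset 21: 0xE4 = 11100100 → 3-byte char (#8). Advance 3.
Byte at offset 24: 0xF0 = 11110000 → 4-byte char (#9). Advance 4.
Reached end at offset 28 after 9 code points.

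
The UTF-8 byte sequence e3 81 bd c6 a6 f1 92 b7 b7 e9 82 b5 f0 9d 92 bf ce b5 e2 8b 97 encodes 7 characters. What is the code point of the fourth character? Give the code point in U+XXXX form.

U+90B5

Offset 0: leading byte 0xE3 = 11100011 → 3-byte char #1 = E3 81 BD.
Offset 3: leading byte 0xC6 = 11000110 → 2-byte char #2 = C6 A6.
Offset 5: leading byte 0xF1 = 11110001 → 4-byte char #3 = F1 92 B7 B7.
Offset 9: leading byte 0xE9 = 11101001 → 3-byte char #4 = E9 82 B5.
Leading byte 0xE9 = 11101001 matches 1110xxxx → 3-byte sequence.
Byte 1: 0xE9 = 11101001, payload 1001 (4 bits).
Byte 2: 0x82 = 10000010 (10xxxxxx ✓), payload 000010.
Byte 3: 0xB5 = 10110101 (10xxxxxx ✓), payload 110101.
Concatenate: 1001000010110101 = 0x90B5 (16 bits → U+90B5).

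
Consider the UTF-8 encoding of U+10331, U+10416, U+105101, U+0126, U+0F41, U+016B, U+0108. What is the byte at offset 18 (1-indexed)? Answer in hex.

1-indexed offset 18 is 0-indexed offset 17.
U+10331 → 4-byte form F0 90 8C B1 at offsets 0–3.
U+10416 → 4-byte form F0 90 90 96 at offsets 4–7.
U+105101 → 4-byte form F4 85 84 81 at offsets 8–11.
U+0126 → 2-byte form C4 A6 at offsets 12–13.
U+0F41 → 3-byte form E0 BD 81 at offsets 14–16.
U+016B → 2-byte form C5 AB at offsets 17–18.
Offset 17 falls in char 6's range; it's byte 1 of C5 AB = 0xC5.

0xC5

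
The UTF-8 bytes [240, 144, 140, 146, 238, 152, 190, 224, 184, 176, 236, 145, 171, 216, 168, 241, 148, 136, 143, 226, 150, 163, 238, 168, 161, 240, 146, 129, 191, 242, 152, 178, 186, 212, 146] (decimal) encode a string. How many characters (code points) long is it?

11

Byte at offset 0: 0xF0 = 11110000 → 4-byte char (#1). Advance 4.
Byte at offset 4: 0xEE = 11101110 → 3-byte char (#2). Advance 3.
Byte at offset 7: 0xE0 = 11100000 → 3-byte char (#3). Advance 3.
Byte at offset 10: 0xEC = 11101100 → 3-byte char (#4). Advance 3.
Byte at offset 13: 0xD8 = 11011000 → 2-byte char (#5). Advance 2.
Byte at offset 15: 0xF1 = 11110001 → 4-byte char (#6). Advance 4.
Byte at offset 19: 0xE2 = 11100010 → 3-byte char (#7). Advance 3.
Byte at offset 22: 0xEE = 11101110 → 3-byte char (#8). Advance 3.
Byte at offset 25: 0xF0 = 11110000 → 4-byte char (#9). Advance 4.
Byte at offset 29: 0xF2 = 11110010 → 4-byte char (#10). Advance 4.
Byte at offset 33: 0xD4 = 11010100 → 2-byte char (#11). Advance 2.
Reached end at offset 35 after 11 code points.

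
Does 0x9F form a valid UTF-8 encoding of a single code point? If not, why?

invalid (continuation byte with no leading byte)

Byte 0x9F = 10011111 has the form 10xxxxxx — a continuation byte — but there is no preceding leading byte.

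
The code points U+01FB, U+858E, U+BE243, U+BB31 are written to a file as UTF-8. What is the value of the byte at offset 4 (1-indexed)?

0x96

1-indexed offset 4 is 0-indexed offset 3.
U+01FB → 2-byte form C7 BB at offsets 0–1.
U+858E → 3-byte form E8 96 8E at offsets 2–4.
Offset 3 falls in char 2's range; it's byte 2 of E8 96 8E = 0x96.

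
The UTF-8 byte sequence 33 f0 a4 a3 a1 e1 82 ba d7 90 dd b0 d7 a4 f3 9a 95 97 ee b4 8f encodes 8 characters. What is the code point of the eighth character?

U+ED0F

Offset 0: leading byte 0x33 = 00110011 → 1-byte char #1 = 33.
Offset 1: leading byte 0xF0 = 11110000 → 4-byte char #2 = F0 A4 A3 A1.
Offset 5: leading byte 0xE1 = 11100001 → 3-byte char #3 = E1 82 BA.
Offset 8: leading byte 0xD7 = 11010111 → 2-byte char #4 = D7 90.
Offset 10: leading byte 0xDD = 11011101 → 2-byte char #5 = DD B0.
Offset 12: leading byte 0xD7 = 11010111 → 2-byte char #6 = D7 A4.
Offset 14: leading byte 0xF3 = 11110011 → 4-byte char #7 = F3 9A 95 97.
Offset 18: leading byte 0xEE = 11101110 → 3-byte char #8 = EE B4 8F.
Leading byte 0xEE = 11101110 matches 1110xxxx → 3-byte sequence.
Byte 1: 0xEE = 11101110, payload 1110 (4 bits).
Byte 2: 0xB4 = 10110100 (10xxxxxx ✓), payload 110100.
Byte 3: 0x8F = 10001111 (10xxxxxx ✓), payload 001111.
Concatenate: 1110110100001111 = 0xED0F (16 bits → U+ED0F).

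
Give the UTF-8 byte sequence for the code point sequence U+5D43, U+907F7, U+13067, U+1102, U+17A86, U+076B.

U+5D43: 3-byte form → E5 B5 83.
U+907F7: 4-byte form → F2 90 9F B7.
U+13067: 4-byte form → F0 93 81 A7.
U+1102: 3-byte form → E1 84 82.
U+17A86: 4-byte form → F0 97 AA 86.
U+076B: 2-byte form → DD AB.
Concatenated (20 bytes): E5 B5 83 F2 90 9F B7 F0 93 81 A7 E1 84 82 F0 97 AA 86 DD AB.

E5 B5 83 F2 90 9F B7 F0 93 81 A7 E1 84 82 F0 97 AA 86 DD AB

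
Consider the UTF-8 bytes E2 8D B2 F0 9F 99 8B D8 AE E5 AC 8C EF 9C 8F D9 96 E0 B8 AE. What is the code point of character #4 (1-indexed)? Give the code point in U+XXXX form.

U+5B0C

Offset 0: leading byte 0xE2 = 11100010 → 3-byte char #1 = E2 8D B2.
Offset 3: leading byte 0xF0 = 11110000 → 4-byte char #2 = F0 9F 99 8B.
Offset 7: leading byte 0xD8 = 11011000 → 2-byte char #3 = D8 AE.
Offset 9: leading byte 0xE5 = 11100101 → 3-byte char #4 = E5 AC 8C.
Leading byte 0xE5 = 11100101 matches 1110xxxx → 3-byte sequence.
Byte 1: 0xE5 = 11100101, payload 0101 (4 bits).
Byte 2: 0xAC = 10101100 (10xxxxxx ✓), payload 101100.
Byte 3: 0x8C = 10001100 (10xxxxxx ✓), payload 001100.
Concatenate: 0101101100001100 = 0x5B0C (16 bits → U+5B0C).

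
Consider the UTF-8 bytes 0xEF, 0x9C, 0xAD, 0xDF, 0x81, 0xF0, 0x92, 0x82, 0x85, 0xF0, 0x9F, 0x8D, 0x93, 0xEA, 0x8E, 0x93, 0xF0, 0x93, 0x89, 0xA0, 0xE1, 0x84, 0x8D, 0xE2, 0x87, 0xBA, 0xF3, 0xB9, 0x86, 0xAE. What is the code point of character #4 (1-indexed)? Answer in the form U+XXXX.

U+1F353

Offset 0: leading byte 0xEF = 11101111 → 3-byte char #1 = EF 9C AD.
Offset 3: leading byte 0xDF = 11011111 → 2-byte char #2 = DF 81.
Offset 5: leading byte 0xF0 = 11110000 → 4-byte char #3 = F0 92 82 85.
Offset 9: leading byte 0xF0 = 11110000 → 4-byte char #4 = F0 9F 8D 93.
Leading byte 0xF0 = 11110000 matches 11110xxx → 4-byte sequence.
Byte 1: 0xF0 = 11110000, payload 000 (3 bits).
Byte 2: 0x9F = 10011111 (10xxxxxx ✓), payload 011111.
Byte 3: 0x8D = 10001101 (10xxxxxx ✓), payload 001101.
Byte 4: 0x93 = 10010011 (10xxxxxx ✓), payload 010011.
Concatenate: 000011111001101010011 = 0x1F353 (21 bits → U+1F353).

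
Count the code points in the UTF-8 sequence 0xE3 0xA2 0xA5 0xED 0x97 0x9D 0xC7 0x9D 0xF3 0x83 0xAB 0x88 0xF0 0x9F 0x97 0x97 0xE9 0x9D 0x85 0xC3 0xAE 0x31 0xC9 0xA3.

9

Byte at offset 0: 0xE3 = 11100011 → 3-byte char (#1). Advance 3.
Byte at offset 3: 0xED = 11101101 → 3-byte char (#2). Advance 3.
Byte at offset 6: 0xC7 = 11000111 → 2-byte char (#3). Advance 2.
Byte at offset 8: 0xF3 = 11110011 → 4-byte char (#4). Advance 4.
Byte at offset 12: 0xF0 = 11110000 → 4-byte char (#5). Advance 4.
Byte at offset 16: 0xE9 = 11101001 → 3-byte char (#6). Advance 3.
Byte at offset 19: 0xC3 = 11000011 → 2-byte char (#7). Advance 2.
Byte at offset 21: 0x31 = 00110001 → 1-byte char (#8). Advance 1.
Byte at offset 22: 0xC9 = 11001001 → 2-byte char (#9). Advance 2.
Reached end at offset 24 after 9 code points.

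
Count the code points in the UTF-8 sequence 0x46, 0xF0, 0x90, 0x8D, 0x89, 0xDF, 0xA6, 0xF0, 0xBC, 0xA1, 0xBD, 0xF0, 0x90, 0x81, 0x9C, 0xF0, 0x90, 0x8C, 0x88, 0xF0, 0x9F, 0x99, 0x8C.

7

Byte at offset 0: 0x46 = 01000110 → 1-byte char (#1). Advance 1.
Byte at offset 1: 0xF0 = 11110000 → 4-byte char (#2). Advance 4.
Byte at offset 5: 0xDF = 11011111 → 2-byte char (#3). Advance 2.
Byte at offset 7: 0xF0 = 11110000 → 4-byte char (#4). Advance 4.
Byte at offset 11: 0xF0 = 11110000 → 4-byte char (#5). Advance 4.
Byte at offset 15: 0xF0 = 11110000 → 4-byte char (#6). Advance 4.
Byte at offset 19: 0xF0 = 11110000 → 4-byte char (#7). Advance 4.
Reached end at offset 23 after 7 code points.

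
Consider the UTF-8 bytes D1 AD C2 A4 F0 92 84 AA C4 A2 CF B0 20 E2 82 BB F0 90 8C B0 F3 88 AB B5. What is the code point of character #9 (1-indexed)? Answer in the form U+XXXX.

U+C8AF5

Offset 0: leading byte 0xD1 = 11010001 → 2-byte char #1 = D1 AD.
Offset 2: leading byte 0xC2 = 11000010 → 2-byte char #2 = C2 A4.
Offset 4: leading byte 0xF0 = 11110000 → 4-byte char #3 = F0 92 84 AA.
Offset 8: leading byte 0xC4 = 11000100 → 2-byte char #4 = C4 A2.
Offset 10: leading byte 0xCF = 11001111 → 2-byte char #5 = CF B0.
Offset 12: leading byte 0x20 = 00100000 → 1-byte char #6 = 20.
Offset 13: leading byte 0xE2 = 11100010 → 3-byte char #7 = E2 82 BB.
Offset 16: leading byte 0xF0 = 11110000 → 4-byte char #8 = F0 90 8C B0.
Offset 20: leading byte 0xF3 = 11110011 → 4-byte char #9 = F3 88 AB B5.
Leading byte 0xF3 = 11110011 matches 11110xxx → 4-byte sequence.
Byte 1: 0xF3 = 11110011, payload 011 (3 bits).
Byte 2: 0x88 = 10001000 (10xxxxxx ✓), payload 001000.
Byte 3: 0xAB = 10101011 (10xxxxxx ✓), payload 101011.
Byte 4: 0xB5 = 10110101 (10xxxxxx ✓), payload 110101.
Concatenate: 011001000101011110101 = 0xC8AF5 (21 bits → U+C8AF5).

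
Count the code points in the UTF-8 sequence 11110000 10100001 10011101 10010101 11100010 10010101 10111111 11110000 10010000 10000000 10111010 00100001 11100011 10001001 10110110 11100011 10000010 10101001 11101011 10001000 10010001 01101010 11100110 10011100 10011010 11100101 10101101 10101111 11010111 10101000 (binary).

Byte at offset 0: 0xF0 = 11110000 → 4-byte char (#1). Advance 4.
Byte at offset 4: 0xE2 = 11100010 → 3-byte char (#2). Advance 3.
Byte at offset 7: 0xF0 = 11110000 → 4-byte char (#3). Advance 4.
Byte at offset 11: 0x21 = 00100001 → 1-byte char (#4). Advance 1.
Byte at offset 12: 0xE3 = 11100011 → 3-byte char (#5). Advance 3.
Byte at offset 15: 0xE3 = 11100011 → 3-byte char (#6). Advance 3.
Byte at offset 18: 0xEB = 11101011 → 3-byte char (#7). Advance 3.
Byte at offset 21: 0x6A = 01101010 → 1-byte char (#8). Advance 1.
Byte at offset 22: 0xE6 = 11100110 → 3-byte char (#9). Advance 3.
Byte at offset 25: 0xE5 = 11100101 → 3-byte char (#10). Advance 3.
Byte at offset 28: 0xD7 = 11010111 → 2-byte char (#11). Advance 2.
Reached end at offset 30 after 11 code points.

11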